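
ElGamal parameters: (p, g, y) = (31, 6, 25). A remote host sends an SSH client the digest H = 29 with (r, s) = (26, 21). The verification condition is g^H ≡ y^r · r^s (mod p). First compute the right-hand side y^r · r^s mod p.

26

25^2 = 625 ≡ 5
25^4 ≡ 5^2 = 25
25^8 ≡ 25^2 = 625 ≡ 5
25^16 ≡ 5^2 = 25
26 = 16 + 8 + 2, so 25^26 ≡ 25·5·5 ≡ 5 (mod 31)
26^2 = 676 ≡ 25
26^4 ≡ 25^2 = 625 ≡ 5
26^8 ≡ 5^2 = 25
26^16 ≡ 25^2 = 625 ≡ 5
21 = 16 + 4 + 1, so 26^21 ≡ 5·5·26 ≡ 30 (mod 31)
y^r · r^s ≡ 5·30 = 150 ≡ 26 (mod 31)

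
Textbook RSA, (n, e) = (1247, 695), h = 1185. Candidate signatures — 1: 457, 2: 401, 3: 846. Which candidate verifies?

2

Candidate 1: Squares mod 1247: 457^1≡457, 457^2≡600, 457^4≡864, 457^8≡790, 457^16≡600, 457^32≡864, 457^64≡790, 457^128≡600, 457^256≡864, 457^512≡790; 695 = 512 + 128 + 32 + 16 + 4 + 2 + 1, so 457^695 ≡ 790·600·864·600·864·600·457 ≡ 647 (mod 1247)
Candidate 2: Squares mod 1247: 401^1≡401, 401^2≡1185, 401^4≡103, 401^8≡633, 401^16≡402, 401^32≡741, 401^64≡401, 401^128≡1185, 401^256≡103, 401^512≡633; 695 = 512 + 128 + 32 + 16 + 4 + 2 + 1, so 401^695 ≡ 633·1185·741·402·103·1185·401 ≡ 1185 (mod 1247)
  → matches h = 1185
Candidate 3: Squares mod 1247: 846^1≡846, 846^2≡1185, 846^4≡103, 846^8≡633, 846^16≡402, 846^32≡741, 846^64≡401, 846^128≡1185, 846^256≡103, 846^512≡633; 695 = 512 + 128 + 32 + 16 + 4 + 2 + 1, so 846^695 ≡ 633·1185·741·402·103·1185·846 ≡ 62 (mod 1247)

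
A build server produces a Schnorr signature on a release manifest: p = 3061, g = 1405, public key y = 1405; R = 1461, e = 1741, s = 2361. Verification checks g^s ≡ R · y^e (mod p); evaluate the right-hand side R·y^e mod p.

8

1405^2 = 1974025 ≡ 2741
1405^4 ≡ 2741^2 = 7513081 ≡ 1387
1405^8 ≡ 1387^2 = 1923769 ≡ 1461
1405^16 ≡ 1461^2 = 2134521 ≡ 1004
1405^32 ≡ 1004^2 = 1008016 ≡ 947
1405^64 ≡ 947^2 = 896809 ≡ 2997
1405^128 ≡ 2997^2 = 8982009 ≡ 1035
1405^256 ≡ 1035^2 = 1071225 ≡ 2936
1405^512 ≡ 2936^2 = 8620096 ≡ 320
1405^1024 ≡ 320^2 = 102400 ≡ 1387
1741 = 1024 + 512 + 128 + 64 + 8 + 4 + 1, so 1405^1741 ≡ 1387·320·1035·2997·1461·1387·1405 ≡ 2158 (mod 3061)
R · y^e ≡ 1461·2158 = 3152838 ≡ 8 (mod 3061)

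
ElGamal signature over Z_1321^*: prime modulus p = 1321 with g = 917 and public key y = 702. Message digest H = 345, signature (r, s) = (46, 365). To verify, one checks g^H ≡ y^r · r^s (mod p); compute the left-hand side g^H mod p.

Squares mod 1321: 917^1≡917, 917^2≡733, 917^4≡963, 917^8≡27, 917^16≡729, 917^32≡399, 917^64≡681, 917^128≡90, 917^256≡174
345 = 256 + 64 + 16 + 8 + 1, so 917^345 ≡ 174·681·729·27·917 ≡ 939 (mod 1321)

939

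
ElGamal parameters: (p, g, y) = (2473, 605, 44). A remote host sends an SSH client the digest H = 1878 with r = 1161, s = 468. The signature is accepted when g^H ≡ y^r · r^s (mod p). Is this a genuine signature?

genuine

Left side g^H mod p:
605^2 = 366025 ≡ 21
605^4 ≡ 21^2 = 441
605^8 ≡ 441^2 = 194481 ≡ 1587
605^16 ≡ 1587^2 = 2518569 ≡ 1055
605^32 ≡ 1055^2 = 1113025 ≡ 175
605^64 ≡ 175^2 = 30625 ≡ 949
605^128 ≡ 949^2 = 900601 ≡ 429
605^256 ≡ 429^2 = 184041 ≡ 1039
605^512 ≡ 1039^2 = 1079521 ≡ 1293
605^1024 ≡ 1293^2 = 1671849 ≡ 101
1878 = 1024 + 512 + 256 + 64 + 16 + 4 + 2, so 605^1878 ≡ 101·1293·1039·949·1055·441·21 ≡ 1666 (mod 2473)
Right side y^r · r^s mod p:
44^2 = 1936
44^4 ≡ 1936^2 = 3748096 ≡ 1501
44^8 ≡ 1501^2 = 2253001 ≡ 98
44^16 ≡ 98^2 = 9604 ≡ 2185
44^32 ≡ 2185^2 = 4774225 ≡ 1335
44^64 ≡ 1335^2 = 1782225 ≡ 1665
44^128 ≡ 1665^2 = 2772225 ≡ 2465
44^256 ≡ 2465^2 = 6076225 ≡ 64
44^512 ≡ 64^2 = 4096 ≡ 1623
44^1024 ≡ 1623^2 = 2634129 ≡ 384
1161 = 1024 + 128 + 8 + 1, so 44^1161 ≡ 384·2465·98·44 ≡ 1397 (mod 2473)
1161^2 = 1347921 ≡ 136
1161^4 ≡ 136^2 = 18496 ≡ 1185
1161^8 ≡ 1185^2 = 1404225 ≡ 2034
1161^16 ≡ 2034^2 = 4137156 ≡ 2300
1161^32 ≡ 2300^2 = 5290000 ≡ 253
1161^64 ≡ 253^2 = 64009 ≡ 2184
1161^128 ≡ 2184^2 = 4769856 ≡ 1912
1161^256 ≡ 1912^2 = 3655744 ≡ 650
468 = 256 + 128 + 64 + 16 + 4, so 1161^468 ≡ 650·1912·2184·2300·1185 ≡ 619 (mod 2473)
1397·619 = 864743 ≡ 1666 (mod 2473)
1666 ≡ 1666 (mod 2473), so the signature is genuine.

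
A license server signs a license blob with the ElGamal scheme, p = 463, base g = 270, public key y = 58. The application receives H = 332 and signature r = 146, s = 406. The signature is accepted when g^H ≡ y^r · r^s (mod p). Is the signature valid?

invalid

Left side g^H mod p:
Squares mod 463: 270^1≡270, 270^2≡209, 270^4≡159, 270^8≡279, 270^16≡57, 270^32≡8, 270^64≡64, 270^128≡392, 270^256≡411
332 = 256 + 64 + 8 + 4, so 270^332 ≡ 411·64·279·159 ≡ 161 (mod 463)
Right side y^r · r^s mod p:
Squares mod 463: 58^1≡58, 58^2≡123, 58^4≡313, 58^8≡276, 58^16≡244, 58^32≡272, 58^64≡367, 58^128≡419
146 = 128 + 16 + 2, so 58^146 ≡ 419·244·123 ≡ 411 (mod 463)
Squares mod 463: 146^1≡146, 146^2≡18, 146^4≡324, 146^8≡338, 146^16≡346, 146^32≡262, 146^64≡120, 146^128≡47, 146^256≡357
406 = 256 + 128 + 16 + 4 + 2, so 146^406 ≡ 357·47·346·324·18 ≡ 134 (mod 463)
411·134 = 55074 ≡ 440 (mod 463)
161 ≠ 440, so verification fails.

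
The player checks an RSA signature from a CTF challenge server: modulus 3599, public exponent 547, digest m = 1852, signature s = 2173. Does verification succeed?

fails

s^2 ≡ 2173^2 = 4721929 ≡ 41
s^4 ≡ 41^2 = 1681
s^8 ≡ 1681^2 = 2825761 ≡ 546
s^16 ≡ 546^2 = 298116 ≡ 2998
s^32 ≡ 2998^2 = 8988004 ≡ 1301
s^64 ≡ 1301^2 = 1692601 ≡ 1071
s^128 ≡ 1071^2 = 1147041 ≡ 2559
s^256 ≡ 2559^2 = 6548481 ≡ 1900
s^512 ≡ 1900^2 = 3610000 ≡ 203
547 = 512 + 32 + 2 + 1, so s^547 ≡ 203·1301·41·2173 ≡ 2830 (mod 3599)
2830 ≠ 1852, so verification fails.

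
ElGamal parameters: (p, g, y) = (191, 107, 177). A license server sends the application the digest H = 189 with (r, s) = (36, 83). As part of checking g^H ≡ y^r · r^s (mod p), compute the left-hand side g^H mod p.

25

107^2 = 11449 ≡ 180
107^4 ≡ 180^2 = 32400 ≡ 121
107^8 ≡ 121^2 = 14641 ≡ 125
107^16 ≡ 125^2 = 15625 ≡ 154
107^32 ≡ 154^2 = 23716 ≡ 32
107^64 ≡ 32^2 = 1024 ≡ 69
107^128 ≡ 69^2 = 4761 ≡ 177
189 = 128 + 32 + 16 + 8 + 4 + 1, so 107^189 ≡ 177·32·154·125·121·107 ≡ 25 (mod 191)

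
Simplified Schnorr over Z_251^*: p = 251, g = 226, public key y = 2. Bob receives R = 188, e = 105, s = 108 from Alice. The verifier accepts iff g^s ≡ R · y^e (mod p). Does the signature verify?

g^s mod p:
226^2 = 51076 ≡ 123
226^4 ≡ 123^2 = 15129 ≡ 69
226^8 ≡ 69^2 = 4761 ≡ 243
226^16 ≡ 243^2 = 59049 ≡ 64
226^32 ≡ 64^2 = 4096 ≡ 80
226^64 ≡ 80^2 = 6400 ≡ 125
108 = 64 + 32 + 8 + 4, so 226^108 ≡ 125·80·243·69 ≡ 243 (mod 251)
R · y^e mod p:
2^2 = 4
2^4 ≡ 4^2 = 16
2^8 ≡ 16^2 = 256 ≡ 5
2^16 ≡ 5^2 = 25
2^32 ≡ 25^2 = 625 ≡ 123
2^64 ≡ 123^2 = 15129 ≡ 69
105 = 64 + 32 + 8 + 1, so 2^105 ≡ 69·123·5·2 ≡ 32 (mod 251)
188·32 = 6016 ≡ 243 (mod 251)
243 ≡ 243 (mod 251); signature holds.

verifies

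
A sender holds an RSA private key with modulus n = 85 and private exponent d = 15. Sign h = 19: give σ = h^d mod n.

9

h^2 ≡ 19^2 = 361 ≡ 21
h^4 ≡ 21^2 = 441 ≡ 16
h^8 ≡ 16^2 = 256 ≡ 1
15 = 8 + 4 + 2 + 1, so h^15 ≡ 1·16·21·19 ≡ 9 (mod 85)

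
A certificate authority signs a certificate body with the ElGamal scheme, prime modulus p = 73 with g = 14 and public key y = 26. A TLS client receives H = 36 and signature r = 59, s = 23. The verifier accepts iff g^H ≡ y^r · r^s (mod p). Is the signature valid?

Left side g^H mod p:
Squares mod 73: 14^1≡14, 14^2≡50, 14^4≡18, 14^8≡32, 14^16≡2, 14^32≡4
36 = 32 + 4, so 14^36 ≡ 4·18 ≡ 72 (mod 73)
Right side y^r · r^s mod p:
Squares mod 73: 26^1≡26, 26^2≡19, 26^4≡69, 26^8≡16, 26^16≡37, 26^32≡55
59 = 32 + 16 + 8 + 2 + 1, so 26^59 ≡ 55·37·16·19·26 ≡ 39 (mod 73)
Squares mod 73: 59^1≡59, 59^2≡50, 59^4≡18, 59^8≡32, 59^16≡2
23 = 16 + 4 + 2 + 1, so 59^23 ≡ 2·18·50·59 ≡ 58 (mod 73)
39·58 = 2262 ≡ 72 (mod 73)
72 ≡ 72 (mod 73), so the signature is genuine.

valid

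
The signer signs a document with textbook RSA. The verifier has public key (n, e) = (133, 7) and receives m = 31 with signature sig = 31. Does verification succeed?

sig^2 ≡ 31^2 = 961 ≡ 30
sig^4 ≡ 30^2 = 900 ≡ 102
7 = 4 + 2 + 1, so sig^7 ≡ 102·30·31 ≡ 31 (mod 133)
Since 31 equals the digest 31, verification succeeds.

passes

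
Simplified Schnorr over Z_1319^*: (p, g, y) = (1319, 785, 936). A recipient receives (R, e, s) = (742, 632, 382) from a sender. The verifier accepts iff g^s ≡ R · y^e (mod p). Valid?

yes

g^s mod p:
Squares mod 1319: 785^1≡785, 785^2≡252, 785^4≡192, 785^8≡1251, 785^16≡667, 785^32≡386, 785^64≡1268, 785^128≡1282, 785^256≡50
382 = 256 + 64 + 32 + 16 + 8 + 4 + 2, so 785^382 ≡ 50·1268·386·667·1251·192·252 ≡ 45 (mod 1319)
R · y^e mod p:
Squares mod 1319: 936^1≡936, 936^2≡280, 936^4≡579, 936^8≡215, 936^16≡60, 936^32≡962, 936^64≡825, 936^128≡21, 936^256≡441, 936^512≡588
632 = 512 + 64 + 32 + 16 + 8, so 936^632 ≡ 588·825·962·60·215 ≡ 720 (mod 1319)
742·720 = 534240 ≡ 45 (mod 1319)
45 ≡ 45 (mod 1319); signature holds.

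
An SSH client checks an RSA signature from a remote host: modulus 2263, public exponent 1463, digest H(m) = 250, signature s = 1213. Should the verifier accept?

accept

s^2 ≡ 1213^2 = 1471369 ≡ 419
s^4 ≡ 419^2 = 175561 ≡ 1310
s^8 ≡ 1310^2 = 1716100 ≡ 746
s^16 ≡ 746^2 = 556516 ≡ 2081
s^32 ≡ 2081^2 = 4330561 ≡ 1442
s^64 ≡ 1442^2 = 2079364 ≡ 1930
s^128 ≡ 1930^2 = 3724900 ≡ 2
s^256 ≡ 2^2 = 4
s^512 ≡ 4^2 = 16
s^1024 ≡ 16^2 = 256
1463 = 1024 + 256 + 128 + 32 + 16 + 4 + 2 + 1, so s^1463 ≡ 256·4·2·1442·2081·1310·419·1213 ≡ 250 (mod 2263)
s^1463 mod 2263 = 250 matches H(m).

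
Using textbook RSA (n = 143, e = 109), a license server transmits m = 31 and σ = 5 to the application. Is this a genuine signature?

Squares mod 143: σ^1≡5, σ^2≡25, σ^4≡53, σ^8≡92, σ^16≡27, σ^32≡14, σ^64≡53
109 = 64 + 32 + 8 + 4 + 1, so σ^109 ≡ 53·14·92·53·5 ≡ 31 (mod 143)
Since 31 equals the digest 31, verification succeeds.

genuine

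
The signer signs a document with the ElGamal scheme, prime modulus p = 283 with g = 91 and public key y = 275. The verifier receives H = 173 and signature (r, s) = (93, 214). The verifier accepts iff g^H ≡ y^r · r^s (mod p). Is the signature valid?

Left side g^H mod p:
91^173 mod 283 = 165
Right side y^r · r^s mod p:
275^93 mod 283 = 106
93^214 mod 283 = 95
106·95 = 10070 ≡ 165 (mod 283)
165 ≡ 165 (mod 283), so the signature is genuine.

valid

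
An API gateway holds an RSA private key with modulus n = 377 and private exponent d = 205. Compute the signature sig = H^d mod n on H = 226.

239

Squares mod 377: H^1≡226, H^2≡181, H^4≡339, H^8≡313, H^16≡326, H^32≡339, H^64≡313, H^128≡326
205 = 128 + 64 + 8 + 4 + 1, so H^205 ≡ 326·313·313·339·226 ≡ 239 (mod 377)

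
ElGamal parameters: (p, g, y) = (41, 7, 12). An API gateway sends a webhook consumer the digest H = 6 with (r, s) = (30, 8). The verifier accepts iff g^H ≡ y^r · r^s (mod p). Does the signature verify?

verifies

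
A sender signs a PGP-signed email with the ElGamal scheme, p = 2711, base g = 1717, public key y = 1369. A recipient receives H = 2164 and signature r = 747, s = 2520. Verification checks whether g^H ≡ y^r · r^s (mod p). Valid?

Left side g^H mod p:
1717^2164 mod 2711 = 242
Right side y^r · r^s mod p:
1369^747 mod 2711 = 1085
747^2520 mod 2711 = 1307
1085·1307 = 1418095 ≡ 242 (mod 2711)
242 ≡ 242 (mod 2711), so the signature is genuine.

yes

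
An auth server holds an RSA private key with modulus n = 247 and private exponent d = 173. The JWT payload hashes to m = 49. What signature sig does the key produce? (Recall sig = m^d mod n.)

121

Squares mod 247: m^1≡49, m^2≡178, m^4≡68, m^8≡178, m^16≡68, m^32≡178, m^64≡68, m^128≡178
173 = 128 + 32 + 8 + 4 + 1, so m^173 ≡ 178·178·178·68·49 ≡ 121 (mod 247)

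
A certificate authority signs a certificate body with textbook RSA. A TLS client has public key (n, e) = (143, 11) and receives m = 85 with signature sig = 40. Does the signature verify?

does not verify

Squares mod 143: sig^1≡40, sig^2≡27, sig^4≡14, sig^8≡53
11 = 8 + 2 + 1, so sig^11 ≡ 53·27·40 ≡ 40 (mod 143)
40 ≠ 85, so verification fails.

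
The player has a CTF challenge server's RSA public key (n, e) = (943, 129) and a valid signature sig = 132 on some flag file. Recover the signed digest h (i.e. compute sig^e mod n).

sig^129 mod 943 = 419

419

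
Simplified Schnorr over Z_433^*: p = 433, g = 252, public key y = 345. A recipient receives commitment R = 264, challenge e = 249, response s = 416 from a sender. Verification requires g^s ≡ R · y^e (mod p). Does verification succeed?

g^s mod p:
252^2 = 63504 ≡ 286
252^4 ≡ 286^2 = 81796 ≡ 392
252^8 ≡ 392^2 = 153664 ≡ 382
252^16 ≡ 382^2 = 145924 ≡ 3
252^32 ≡ 3^2 = 9
252^64 ≡ 9^2 = 81
252^128 ≡ 81^2 = 6561 ≡ 66
252^256 ≡ 66^2 = 4356 ≡ 26
416 = 256 + 128 + 32, so 252^416 ≡ 26·66·9 ≡ 289 (mod 433)
R · y^e mod p:
345^2 = 119025 ≡ 383
345^4 ≡ 383^2 = 146689 ≡ 335
345^8 ≡ 335^2 = 112225 ≡ 78
345^16 ≡ 78^2 = 6084 ≡ 22
345^32 ≡ 22^2 = 484 ≡ 51
345^64 ≡ 51^2 = 2601 ≡ 3
345^128 ≡ 3^2 = 9
249 = 128 + 64 + 32 + 16 + 8 + 1, so 345^249 ≡ 9·3·51·22·78·345 ≡ 275 (mod 433)
264·275 = 72600 ≡ 289 (mod 433)
289 ≡ 289 (mod 433); signature holds.

passes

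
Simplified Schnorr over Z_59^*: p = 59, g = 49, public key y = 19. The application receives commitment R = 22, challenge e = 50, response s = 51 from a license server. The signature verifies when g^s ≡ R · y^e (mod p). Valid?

g^s mod p:
Squares mod 59: 49^1≡49, 49^2≡41, 49^4≡29, 49^8≡15, 49^16≡48, 49^32≡3
51 = 32 + 16 + 2 + 1, so 49^51 ≡ 3·48·41·49 ≡ 19 (mod 59)
R · y^e mod p:
Squares mod 59: 19^1≡19, 19^2≡7, 19^4≡49, 19^8≡41, 19^16≡29, 19^32≡15
50 = 32 + 16 + 2, so 19^50 ≡ 15·29·7 ≡ 36 (mod 59)
22·36 = 792 ≡ 25 (mod 59)
19 ≠ 25; the check fails.

no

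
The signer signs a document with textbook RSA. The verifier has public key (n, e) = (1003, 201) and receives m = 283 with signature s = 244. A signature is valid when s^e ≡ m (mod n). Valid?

Squares mod 1003: s^1≡244, s^2≡359, s^4≡497, s^8≡271, s^16≡222, s^32≡137, s^64≡715, s^128≡698
201 = 128 + 64 + 8 + 1, so s^201 ≡ 698·715·271·244 ≡ 283 (mod 1003)
Since 283 equals the digest 283, verification succeeds.

yes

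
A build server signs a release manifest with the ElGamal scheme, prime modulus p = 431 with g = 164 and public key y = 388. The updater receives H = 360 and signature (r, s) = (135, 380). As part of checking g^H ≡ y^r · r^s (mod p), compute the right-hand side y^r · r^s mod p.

162

388^2 = 150544 ≡ 125
388^4 ≡ 125^2 = 15625 ≡ 109
388^8 ≡ 109^2 = 11881 ≡ 244
388^16 ≡ 244^2 = 59536 ≡ 58
388^32 ≡ 58^2 = 3364 ≡ 347
388^64 ≡ 347^2 = 120409 ≡ 160
388^128 ≡ 160^2 = 25600 ≡ 171
135 = 128 + 4 + 2 + 1, so 388^135 ≡ 171·109·125·388 ≡ 32 (mod 431)
135^2 = 18225 ≡ 123
135^4 ≡ 123^2 = 15129 ≡ 44
135^8 ≡ 44^2 = 1936 ≡ 212
135^16 ≡ 212^2 = 44944 ≡ 120
135^32 ≡ 120^2 = 14400 ≡ 177
135^64 ≡ 177^2 = 31329 ≡ 297
135^128 ≡ 297^2 = 88209 ≡ 285
135^256 ≡ 285^2 = 81225 ≡ 197
380 = 256 + 64 + 32 + 16 + 8 + 4, so 135^380 ≡ 197·297·177·120·212·44 ≡ 32 (mod 431)
y^r · r^s ≡ 32·32 = 1024 ≡ 162 (mod 431)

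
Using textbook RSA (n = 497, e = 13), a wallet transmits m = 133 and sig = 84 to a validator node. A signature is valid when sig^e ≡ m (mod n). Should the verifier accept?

accept

sig^2 ≡ 84^2 = 7056 ≡ 98
sig^4 ≡ 98^2 = 9604 ≡ 161
sig^8 ≡ 161^2 = 25921 ≡ 77
13 = 8 + 4 + 1, so sig^13 ≡ 77·161·84 ≡ 133 (mod 497)
133 = m, so the signature checks out.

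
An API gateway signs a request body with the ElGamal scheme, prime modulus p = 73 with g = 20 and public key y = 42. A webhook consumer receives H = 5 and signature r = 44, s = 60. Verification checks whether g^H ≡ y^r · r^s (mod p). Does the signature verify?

Left side g^H mod p:
20^2 = 400 ≡ 35
20^4 ≡ 35^2 = 1225 ≡ 57
5 = 4 + 1, so 20^5 ≡ 57·20 ≡ 45 (mod 73)
Right side y^r · r^s mod p:
42^2 = 1764 ≡ 12
42^4 ≡ 12^2 = 144 ≡ 71
42^8 ≡ 71^2 = 5041 ≡ 4
42^16 ≡ 4^2 = 16
42^32 ≡ 16^2 = 256 ≡ 37
44 = 32 + 8 + 4, so 42^44 ≡ 37·4·71 ≡ 69 (mod 73)
44^2 = 1936 ≡ 38
44^4 ≡ 38^2 = 1444 ≡ 57
44^8 ≡ 57^2 = 3249 ≡ 37
44^16 ≡ 37^2 = 1369 ≡ 55
44^32 ≡ 55^2 = 3025 ≡ 32
60 = 32 + 16 + 8 + 4, so 44^60 ≡ 32·55·37·57 ≡ 9 (mod 73)
69·9 = 621 ≡ 37 (mod 73)
45 ≠ 37, so verification fails.

does not verify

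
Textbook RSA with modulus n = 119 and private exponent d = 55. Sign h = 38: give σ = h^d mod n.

115

h^2 ≡ 38^2 = 1444 ≡ 16
h^4 ≡ 16^2 = 256 ≡ 18
h^8 ≡ 18^2 = 324 ≡ 86
h^16 ≡ 86^2 = 7396 ≡ 18
h^32 ≡ 18^2 = 324 ≡ 86
55 = 32 + 16 + 4 + 2 + 1, so h^55 ≡ 86·18·18·16·38 ≡ 115 (mod 119)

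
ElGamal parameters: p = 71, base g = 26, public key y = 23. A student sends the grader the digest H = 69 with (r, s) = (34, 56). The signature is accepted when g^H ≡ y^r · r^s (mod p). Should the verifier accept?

Left side g^H mod p:
26^2 = 676 ≡ 37
26^4 ≡ 37^2 = 1369 ≡ 20
26^8 ≡ 20^2 = 400 ≡ 45
26^16 ≡ 45^2 = 2025 ≡ 37
26^32 ≡ 37^2 = 1369 ≡ 20
26^64 ≡ 20^2 = 400 ≡ 45
69 = 64 + 4 + 1, so 26^69 ≡ 45·20·26 ≡ 41 (mod 71)
Right side y^r · r^s mod p:
23^2 = 529 ≡ 32
23^4 ≡ 32^2 = 1024 ≡ 30
23^8 ≡ 30^2 = 900 ≡ 48
23^16 ≡ 48^2 = 2304 ≡ 32
23^32 ≡ 32^2 = 1024 ≡ 30
34 = 32 + 2, so 23^34 ≡ 30·32 ≡ 37 (mod 71)
34^2 = 1156 ≡ 20
34^4 ≡ 20^2 = 400 ≡ 45
34^8 ≡ 45^2 = 2025 ≡ 37
34^16 ≡ 37^2 = 1369 ≡ 20
34^32 ≡ 20^2 = 400 ≡ 45
56 = 32 + 16 + 8, so 34^56 ≡ 45·20·37 ≡ 1 (mod 71)
37·1 = 37 ≡ 37 (mod 71)
41 ≠ 37, so verification fails.

reject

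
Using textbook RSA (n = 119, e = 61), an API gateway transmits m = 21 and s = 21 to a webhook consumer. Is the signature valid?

s^2 ≡ 21^2 = 441 ≡ 84
s^4 ≡ 84^2 = 7056 ≡ 35
s^8 ≡ 35^2 = 1225 ≡ 35
s^16 ≡ 35^2 = 1225 ≡ 35
s^32 ≡ 35^2 = 1225 ≡ 35
61 = 32 + 16 + 8 + 4 + 1, so s^61 ≡ 35·35·35·35·21 ≡ 21 (mod 119)
Since 21 equals the digest 21, verification succeeds.

valid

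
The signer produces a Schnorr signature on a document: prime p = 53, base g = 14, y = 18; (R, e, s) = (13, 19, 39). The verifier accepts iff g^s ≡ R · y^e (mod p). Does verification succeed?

g^s mod p:
14^2 = 196 ≡ 37
14^4 ≡ 37^2 = 1369 ≡ 44
14^8 ≡ 44^2 = 1936 ≡ 28
14^16 ≡ 28^2 = 784 ≡ 42
14^32 ≡ 42^2 = 1764 ≡ 15
39 = 32 + 4 + 2 + 1, so 14^39 ≡ 15·44·37·14 ≡ 30 (mod 53)
R · y^e mod p:
18^2 = 324 ≡ 6
18^4 ≡ 6^2 = 36
18^8 ≡ 36^2 = 1296 ≡ 24
18^16 ≡ 24^2 = 576 ≡ 46
19 = 16 + 2 + 1, so 18^19 ≡ 46·6·18 ≡ 39 (mod 53)
13·39 = 507 ≡ 30 (mod 53)
30 ≡ 30 (mod 53); signature holds.

passes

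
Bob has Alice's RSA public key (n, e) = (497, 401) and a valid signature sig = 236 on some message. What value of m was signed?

sig^2 ≡ 236^2 = 55696 ≡ 32
sig^4 ≡ 32^2 = 1024 ≡ 30
sig^8 ≡ 30^2 = 900 ≡ 403
sig^16 ≡ 403^2 = 162409 ≡ 387
sig^32 ≡ 387^2 = 149769 ≡ 172
sig^64 ≡ 172^2 = 29584 ≡ 261
sig^128 ≡ 261^2 = 68121 ≡ 32
sig^256 ≡ 32^2 = 1024 ≡ 30
401 = 256 + 128 + 16 + 1, so sig^401 ≡ 30·32·387·236 ≡ 465 (mod 497)

465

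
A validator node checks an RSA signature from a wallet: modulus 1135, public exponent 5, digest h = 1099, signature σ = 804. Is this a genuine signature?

genuine

Squares mod 1135: σ^1≡804, σ^2≡601, σ^4≡271
5 = 4 + 1, so σ^5 ≡ 271·804 ≡ 1099 (mod 1135)
Since 1099 equals the digest 1099, verification succeeds.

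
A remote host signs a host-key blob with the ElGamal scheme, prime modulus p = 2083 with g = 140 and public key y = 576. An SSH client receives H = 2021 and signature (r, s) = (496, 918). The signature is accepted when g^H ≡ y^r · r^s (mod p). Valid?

Left side g^H mod p:
140^2 = 19600 ≡ 853
140^4 ≡ 853^2 = 727609 ≡ 642
140^8 ≡ 642^2 = 412164 ≡ 1813
140^16 ≡ 1813^2 = 3286969 ≡ 2078
140^32 ≡ 2078^2 = 4318084 ≡ 25
140^64 ≡ 25^2 = 625
140^128 ≡ 625^2 = 390625 ≡ 1104
140^256 ≡ 1104^2 = 1218816 ≡ 261
140^512 ≡ 261^2 = 68121 ≡ 1465
140^1024 ≡ 1465^2 = 2146225 ≡ 735
2021 = 1024 + 512 + 256 + 128 + 64 + 32 + 4 + 1, so 140^2021 ≡ 735·1465·261·1104·625·25·642·140 ≡ 641 (mod 2083)
Right side y^r · r^s mod p:
576^2 = 331776 ≡ 579
576^4 ≡ 579^2 = 335241 ≡ 1961
576^8 ≡ 1961^2 = 3845521 ≡ 303
576^16 ≡ 303^2 = 91809 ≡ 157
576^32 ≡ 157^2 = 24649 ≡ 1736
576^64 ≡ 1736^2 = 3013696 ≡ 1678
576^128 ≡ 1678^2 = 2815684 ≡ 1551
576^256 ≡ 1551^2 = 2405601 ≡ 1819
496 = 256 + 128 + 64 + 32 + 16, so 576^496 ≡ 1819·1551·1678·1736·157 ≡ 1638 (mod 2083)
496^2 = 246016 ≡ 222
496^4 ≡ 222^2 = 49284 ≡ 1375
496^8 ≡ 1375^2 = 1890625 ≡ 1344
496^16 ≡ 1344^2 = 1806336 ≡ 375
496^32 ≡ 375^2 = 140625 ≡ 1064
496^64 ≡ 1064^2 = 1132096 ≡ 1027
496^128 ≡ 1027^2 = 1054729 ≡ 731
496^256 ≡ 731^2 = 534361 ≡ 1113
496^512 ≡ 1113^2 = 1238769 ≡ 1467
918 = 512 + 256 + 128 + 16 + 4 + 2, so 496^918 ≡ 1467·1113·731·375·1375·222 ≡ 1936 (mod 2083)
1638·1936 = 3171168 ≡ 842 (mod 2083)
641 ≠ 842, so verification fails.

no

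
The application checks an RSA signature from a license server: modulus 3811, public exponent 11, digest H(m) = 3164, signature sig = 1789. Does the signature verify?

does not verify

Squares mod 3811: sig^1≡1789, sig^2≡3092, sig^4≡2476, sig^8≡2488
11 = 8 + 2 + 1, so sig^11 ≡ 2488·3092·1789 ≡ 2864 (mod 3811)
2864 ≠ 3164, so verification fails.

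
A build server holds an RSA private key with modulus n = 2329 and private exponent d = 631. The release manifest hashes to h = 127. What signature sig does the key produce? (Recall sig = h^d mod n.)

1137

h^2 ≡ 127^2 = 16129 ≡ 2155
h^4 ≡ 2155^2 = 4644025 ≡ 2328
h^8 ≡ 2328^2 = 5419584 ≡ 1
h^16 ≡ 1^2 = 1
h^32 ≡ 1^2 = 1
h^64 ≡ 1^2 = 1
h^128 ≡ 1^2 = 1
h^256 ≡ 1^2 = 1
h^512 ≡ 1^2 = 1
631 = 512 + 64 + 32 + 16 + 4 + 2 + 1, so h^631 ≡ 1·1·1·1·2328·2155·127 ≡ 1137 (mod 2329)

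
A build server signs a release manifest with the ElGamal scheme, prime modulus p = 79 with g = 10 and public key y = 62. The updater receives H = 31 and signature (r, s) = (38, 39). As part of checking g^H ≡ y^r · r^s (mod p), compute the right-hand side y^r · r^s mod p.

62^2 = 3844 ≡ 52
62^4 ≡ 52^2 = 2704 ≡ 18
62^8 ≡ 18^2 = 324 ≡ 8
62^16 ≡ 8^2 = 64
62^32 ≡ 64^2 = 4096 ≡ 67
38 = 32 + 4 + 2, so 62^38 ≡ 67·18·52 ≡ 65 (mod 79)
38^2 = 1444 ≡ 22
38^4 ≡ 22^2 = 484 ≡ 10
38^8 ≡ 10^2 = 100 ≡ 21
38^16 ≡ 21^2 = 441 ≡ 46
38^32 ≡ 46^2 = 2116 ≡ 62
39 = 32 + 4 + 2 + 1, so 38^39 ≡ 62·10·22·38 ≡ 1 (mod 79)
y^r · r^s ≡ 65·1 = 65 ≡ 65 (mod 79)

65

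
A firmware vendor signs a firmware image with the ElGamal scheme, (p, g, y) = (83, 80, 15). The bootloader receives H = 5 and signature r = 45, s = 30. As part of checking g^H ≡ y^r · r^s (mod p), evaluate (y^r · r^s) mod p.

6

15^45 mod 83 = 5
45^30 mod 83 = 51
y^r · r^s ≡ 5·51 = 255 ≡ 6 (mod 83)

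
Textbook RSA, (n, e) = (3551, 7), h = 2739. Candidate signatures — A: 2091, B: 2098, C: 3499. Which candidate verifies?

Candidate A: 2091^7 mod 3551 = 2739
  → matches h = 2739
Candidate B: 2098^7 mod 3551 = 1040
Candidate C: 3499^7 mod 3551 = 531

A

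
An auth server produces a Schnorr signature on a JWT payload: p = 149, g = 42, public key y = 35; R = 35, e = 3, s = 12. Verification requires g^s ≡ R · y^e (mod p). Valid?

yes

g^s mod p:
Squares mod 149: 42^1≡42, 42^2≡125, 42^4≡129, 42^8≡102
12 = 8 + 4, so 42^12 ≡ 102·129 ≡ 46 (mod 149)
R · y^e mod p:
Squares mod 149: 35^1≡35, 35^2≡33
3 = 2 + 1, so 35^3 ≡ 33·35 ≡ 112 (mod 149)
35·112 = 3920 ≡ 46 (mod 149)
46 ≡ 46 (mod 149); signature holds.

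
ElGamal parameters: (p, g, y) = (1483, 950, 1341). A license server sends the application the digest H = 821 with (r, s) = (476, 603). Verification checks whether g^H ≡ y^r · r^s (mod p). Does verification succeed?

fails

Left side g^H mod p:
950^821 mod 1483 = 413
Right side y^r · r^s mod p:
1341^476 mod 1483 = 443
476^603 mod 1483 = 1310
443·1310 = 580330 ≡ 477 (mod 1483)
413 ≠ 477, so verification fails.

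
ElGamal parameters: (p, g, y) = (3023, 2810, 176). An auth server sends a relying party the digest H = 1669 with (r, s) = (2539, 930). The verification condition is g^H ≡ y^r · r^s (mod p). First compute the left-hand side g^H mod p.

2810^2 = 7896100 ≡ 24
2810^4 ≡ 24^2 = 576
2810^8 ≡ 576^2 = 331776 ≡ 2269
2810^16 ≡ 2269^2 = 5148361 ≡ 192
2810^32 ≡ 192^2 = 36864 ≡ 588
2810^64 ≡ 588^2 = 345744 ≡ 1122
2810^128 ≡ 1122^2 = 1258884 ≡ 1316
2810^256 ≡ 1316^2 = 1731856 ≡ 2700
2810^512 ≡ 2700^2 = 7290000 ≡ 1547
2810^1024 ≡ 1547^2 = 2393209 ≡ 2016
1669 = 1024 + 512 + 128 + 4 + 1, so 2810^1669 ≡ 2016·1547·1316·576·2810 ≡ 1011 (mod 3023)

1011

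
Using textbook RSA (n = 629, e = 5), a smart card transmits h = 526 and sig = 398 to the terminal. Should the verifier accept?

sig^2 ≡ 398^2 = 158404 ≡ 525
sig^4 ≡ 525^2 = 275625 ≡ 123
5 = 4 + 1, so sig^5 ≡ 123·398 ≡ 521 (mod 629)
521 ≠ 526, so verification fails.

reject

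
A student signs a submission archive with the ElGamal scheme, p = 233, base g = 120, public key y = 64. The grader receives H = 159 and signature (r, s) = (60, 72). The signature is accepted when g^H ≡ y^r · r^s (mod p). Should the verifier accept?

Left side g^H mod p:
120^2 = 14400 ≡ 187
120^4 ≡ 187^2 = 34969 ≡ 19
120^8 ≡ 19^2 = 361 ≡ 128
120^16 ≡ 128^2 = 16384 ≡ 74
120^32 ≡ 74^2 = 5476 ≡ 117
120^64 ≡ 117^2 = 13689 ≡ 175
120^128 ≡ 175^2 = 30625 ≡ 102
159 = 128 + 16 + 8 + 4 + 2 + 1, so 120^159 ≡ 102·74·128·19·187·120 ≡ 181 (mod 233)
Right side y^r · r^s mod p:
64^2 = 4096 ≡ 135
64^4 ≡ 135^2 = 18225 ≡ 51
64^8 ≡ 51^2 = 2601 ≡ 38
64^16 ≡ 38^2 = 1444 ≡ 46
64^32 ≡ 46^2 = 2116 ≡ 19
60 = 32 + 16 + 8 + 4, so 64^60 ≡ 19·46·38·51 ≡ 135 (mod 233)
60^2 = 3600 ≡ 105
60^4 ≡ 105^2 = 11025 ≡ 74
60^8 ≡ 74^2 = 5476 ≡ 117
60^16 ≡ 117^2 = 13689 ≡ 175
60^32 ≡ 175^2 = 30625 ≡ 102
60^64 ≡ 102^2 = 10404 ≡ 152
72 = 64 + 8, so 60^72 ≡ 152·117 ≡ 76 (mod 233)
135·76 = 10260 ≡ 8 (mod 233)
181 ≠ 8, so verification fails.

reject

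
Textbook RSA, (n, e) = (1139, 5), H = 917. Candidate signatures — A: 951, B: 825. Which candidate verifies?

A

Candidate A: Squares mod 1139: 951^1≡951, 951^2≡35, 951^4≡86; 5 = 4 + 1, so 951^5 ≡ 86·951 ≡ 917 (mod 1139)
  → matches H = 917
Candidate B: Squares mod 1139: 825^1≡825, 825^2≡642, 825^4≡985; 5 = 4 + 1, so 825^5 ≡ 985·825 ≡ 518 (mod 1139)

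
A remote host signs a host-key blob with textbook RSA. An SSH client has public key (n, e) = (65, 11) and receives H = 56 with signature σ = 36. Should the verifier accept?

accept

Squares mod 65: σ^1≡36, σ^2≡61, σ^4≡16, σ^8≡61
11 = 8 + 2 + 1, so σ^11 ≡ 61·61·36 ≡ 56 (mod 65)
σ^11 mod 65 = 56 matches H.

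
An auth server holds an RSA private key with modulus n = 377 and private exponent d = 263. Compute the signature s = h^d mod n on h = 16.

Squares mod 377: h^1≡16, h^2≡256, h^4≡315, h^8≡74, h^16≡198, h^32≡373, h^64≡16, h^128≡256, h^256≡315
263 = 256 + 4 + 2 + 1, so h^263 ≡ 315·315·256·16 ≡ 373 (mod 377)

373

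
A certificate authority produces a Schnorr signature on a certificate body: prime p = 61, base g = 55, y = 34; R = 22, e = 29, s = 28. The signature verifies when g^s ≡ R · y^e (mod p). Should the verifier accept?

reject

g^s mod p:
55^2 = 3025 ≡ 36
55^4 ≡ 36^2 = 1296 ≡ 15
55^8 ≡ 15^2 = 225 ≡ 42
55^16 ≡ 42^2 = 1764 ≡ 56
28 = 16 + 8 + 4, so 55^28 ≡ 56·42·15 ≡ 22 (mod 61)
R · y^e mod p:
34^2 = 1156 ≡ 58
34^4 ≡ 58^2 = 3364 ≡ 9
34^8 ≡ 9^2 = 81 ≡ 20
34^16 ≡ 20^2 = 400 ≡ 34
29 = 16 + 8 + 4 + 1, so 34^29 ≡ 34·20·9·34 ≡ 9 (mod 61)
22·9 = 198 ≡ 15 (mod 61)
22 ≠ 15; the check fails.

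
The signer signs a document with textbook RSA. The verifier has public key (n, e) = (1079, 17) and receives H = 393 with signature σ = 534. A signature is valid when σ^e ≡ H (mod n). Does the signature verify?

σ^2 ≡ 534^2 = 285156 ≡ 300
σ^4 ≡ 300^2 = 90000 ≡ 443
σ^8 ≡ 443^2 = 196249 ≡ 950
σ^16 ≡ 950^2 = 902500 ≡ 456
17 = 16 + 1, so σ^17 ≡ 456·534 ≡ 729 (mod 1079)
729 ≠ 393, so verification fails.

does not verify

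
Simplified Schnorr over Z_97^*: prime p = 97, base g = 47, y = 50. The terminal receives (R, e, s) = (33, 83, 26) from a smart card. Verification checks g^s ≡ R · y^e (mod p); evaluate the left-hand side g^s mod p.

Squares mod 97: 47^1≡47, 47^2≡75, 47^4≡96, 47^8≡1, 47^16≡1
26 = 16 + 8 + 2, so 47^26 ≡ 1·1·75 ≡ 75 (mod 97)

75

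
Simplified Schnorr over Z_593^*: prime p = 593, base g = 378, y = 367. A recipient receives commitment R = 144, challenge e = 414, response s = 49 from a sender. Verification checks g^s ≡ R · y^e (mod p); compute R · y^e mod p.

118

367^414 mod 593 = 42
R · y^e ≡ 144·42 = 6048 ≡ 118 (mod 593)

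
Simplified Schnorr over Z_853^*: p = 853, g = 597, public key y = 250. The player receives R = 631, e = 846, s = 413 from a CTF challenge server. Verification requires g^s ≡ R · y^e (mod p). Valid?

g^s mod p:
597^2 = 356409 ≡ 708
597^4 ≡ 708^2 = 501264 ≡ 553
597^8 ≡ 553^2 = 305809 ≡ 435
597^16 ≡ 435^2 = 189225 ≡ 712
597^32 ≡ 712^2 = 506944 ≡ 262
597^64 ≡ 262^2 = 68644 ≡ 404
597^128 ≡ 404^2 = 163216 ≡ 293
597^256 ≡ 293^2 = 85849 ≡ 549
413 = 256 + 128 + 16 + 8 + 4 + 1, so 597^413 ≡ 549·293·712·435·553·597 ≡ 378 (mod 853)
R · y^e mod p:
250^2 = 62500 ≡ 231
250^4 ≡ 231^2 = 53361 ≡ 475
250^8 ≡ 475^2 = 225625 ≡ 433
250^16 ≡ 433^2 = 187489 ≡ 682
250^32 ≡ 682^2 = 465124 ≡ 239
250^64 ≡ 239^2 = 57121 ≡ 823
250^128 ≡ 823^2 = 677329 ≡ 47
250^256 ≡ 47^2 = 2209 ≡ 503
250^512 ≡ 503^2 = 253009 ≡ 521
846 = 512 + 256 + 64 + 8 + 4 + 2, so 250^846 ≡ 521·503·823·433·475·231 ≡ 298 (mod 853)
631·298 = 188038 ≡ 378 (mod 853)
378 ≡ 378 (mod 853); signature holds.

yes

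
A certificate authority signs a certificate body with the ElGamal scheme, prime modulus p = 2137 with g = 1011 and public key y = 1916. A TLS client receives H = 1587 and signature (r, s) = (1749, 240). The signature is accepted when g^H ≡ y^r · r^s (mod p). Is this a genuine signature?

forged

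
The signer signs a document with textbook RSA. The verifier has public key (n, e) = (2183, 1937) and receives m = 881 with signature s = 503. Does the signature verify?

does not verify

s^1937 mod 2183 = 2017
The recovered value 2017 does not match the digest 881.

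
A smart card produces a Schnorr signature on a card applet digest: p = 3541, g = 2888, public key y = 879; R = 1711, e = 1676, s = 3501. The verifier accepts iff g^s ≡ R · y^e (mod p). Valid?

g^s mod p:
Squares mod 3541: 2888^1≡2888, 2888^2≡1489, 2888^4≡455, 2888^8≡1647, 2888^16≡203, 2888^32≡2258, 2888^64≡3065, 2888^128≡3493, 2888^256≡2304, 2888^512≡457, 2888^1024≡3471, 2888^2048≡1359
3501 = 2048 + 1024 + 256 + 128 + 32 + 8 + 4 + 1, so 2888^3501 ≡ 1359·3471·2304·3493·2258·1647·455·2888 ≡ 262 (mod 3541)
R · y^e mod p:
Squares mod 3541: 879^1≡879, 879^2≡703, 879^4≡2010, 879^8≡3360, 879^16≡892, 879^32≡2480, 879^64≡3224, 879^128≡1341, 879^256≡2994, 879^512≡1765, 879^1024≡2686
1676 = 1024 + 512 + 128 + 8 + 4, so 879^1676 ≡ 2686·1765·1341·3360·2010 ≡ 2491 (mod 3541)
1711·2491 = 4262101 ≡ 2278 (mod 3541)
262 ≠ 2278; the check fails.

no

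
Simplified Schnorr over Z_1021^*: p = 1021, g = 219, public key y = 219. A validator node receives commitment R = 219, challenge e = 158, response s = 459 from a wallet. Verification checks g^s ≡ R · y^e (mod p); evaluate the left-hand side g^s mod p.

Squares mod 1021: 219^1≡219, 219^2≡995, 219^4≡676, 219^8≡589, 219^16≡802, 219^32≡995, 219^64≡676, 219^128≡589, 219^256≡802
459 = 256 + 128 + 64 + 8 + 2 + 1, so 219^459 ≡ 802·589·676·589·995·219 ≡ 345 (mod 1021)

345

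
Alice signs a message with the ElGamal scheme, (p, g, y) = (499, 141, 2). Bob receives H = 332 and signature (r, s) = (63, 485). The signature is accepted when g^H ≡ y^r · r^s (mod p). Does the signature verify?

Left side g^H mod p:
Squares mod 499: 141^1≡141, 141^2≡420, 141^4≡253, 141^8≡137, 141^16≡306, 141^32≡323, 141^64≡38, 141^128≡446, 141^256≡314
332 = 256 + 64 + 8 + 4, so 141^332 ≡ 314·38·137·253 ≡ 359 (mod 499)
Right side y^r · r^s mod p:
Squares mod 499: 2^1≡2, 2^2≡4, 2^4≡16, 2^8≡256, 2^16≡167, 2^32≡444
63 = 32 + 16 + 8 + 4 + 2 + 1, so 2^63 ≡ 444·167·256·16·4·2 ≡ 265 (mod 499)
Squares mod 499: 63^1≡63, 63^2≡476, 63^4≡30, 63^8≡401, 63^16≡123, 63^32≡159, 63^64≡331, 63^128≡280, 63^256≡57
485 = 256 + 128 + 64 + 32 + 4 + 1, so 63^485 ≡ 57·280·331·159·30·63 ≡ 329 (mod 499)
265·329 = 87185 ≡ 359 (mod 499)
359 ≡ 359 (mod 499), so the signature is genuine.

verifies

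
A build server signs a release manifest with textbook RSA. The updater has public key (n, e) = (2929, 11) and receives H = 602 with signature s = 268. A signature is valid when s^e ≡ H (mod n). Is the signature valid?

Squares mod 2929: s^1≡268, s^2≡1528, s^4≡371, s^8≡2907
11 = 8 + 2 + 1, so s^11 ≡ 2907·1528·268 ≡ 516 (mod 2929)
The recovered value 516 does not match the digest 602.

invalid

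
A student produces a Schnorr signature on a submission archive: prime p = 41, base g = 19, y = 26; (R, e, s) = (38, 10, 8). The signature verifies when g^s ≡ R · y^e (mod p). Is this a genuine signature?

g^s mod p:
19^2 = 361 ≡ 33
19^4 ≡ 33^2 = 1089 ≡ 23
19^8 ≡ 23^2 = 529 ≡ 37
R · y^e mod p:
26^2 = 676 ≡ 20
26^4 ≡ 20^2 = 400 ≡ 31
26^8 ≡ 31^2 = 961 ≡ 18
10 = 8 + 2, so 26^10 ≡ 18·20 ≡ 32 (mod 41)
38·32 = 1216 ≡ 27 (mod 41)
37 ≠ 27; the check fails.

forged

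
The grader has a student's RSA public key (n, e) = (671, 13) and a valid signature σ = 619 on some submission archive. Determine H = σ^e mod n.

302

σ^2 ≡ 619^2 = 383161 ≡ 20
σ^4 ≡ 20^2 = 400
σ^8 ≡ 400^2 = 160000 ≡ 302
13 = 8 + 4 + 1, so σ^13 ≡ 302·400·619 ≡ 302 (mod 671)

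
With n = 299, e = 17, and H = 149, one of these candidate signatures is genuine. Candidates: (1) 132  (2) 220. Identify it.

Candidate 1: 132^2 = 17424 ≡ 82; 132^4 ≡ 82^2 = 6724 ≡ 146; 132^8 ≡ 146^2 = 21316 ≡ 87; 132^16 ≡ 87^2 = 7569 ≡ 94; 17 = 16 + 1, so 132^17 ≡ 94·132 ≡ 149 (mod 299)
  → matches H = 149
Candidate 2: 220^2 = 48400 ≡ 261; 220^4 ≡ 261^2 = 68121 ≡ 248; 220^8 ≡ 248^2 = 61504 ≡ 209; 220^16 ≡ 209^2 = 43681 ≡ 27; 17 = 16 + 1, so 220^17 ≡ 27·220 ≡ 259 (mod 299)

1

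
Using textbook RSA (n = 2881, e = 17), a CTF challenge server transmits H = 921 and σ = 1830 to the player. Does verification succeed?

fails

σ^2 ≡ 1830^2 = 3348900 ≡ 1178
σ^4 ≡ 1178^2 = 1387684 ≡ 1923
σ^8 ≡ 1923^2 = 3697929 ≡ 1606
σ^16 ≡ 1606^2 = 2579236 ≡ 741
17 = 16 + 1, so σ^17 ≡ 741·1830 ≡ 1960 (mod 2881)
1960 ≠ 921, so verification fails.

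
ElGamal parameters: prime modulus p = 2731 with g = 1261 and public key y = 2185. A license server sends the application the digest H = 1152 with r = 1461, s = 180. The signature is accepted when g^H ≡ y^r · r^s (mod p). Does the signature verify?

verifies

Left side g^H mod p:
1261^2 = 1590121 ≡ 679
1261^4 ≡ 679^2 = 461041 ≡ 2233
1261^8 ≡ 2233^2 = 4986289 ≡ 2214
1261^16 ≡ 2214^2 = 4901796 ≡ 2382
1261^32 ≡ 2382^2 = 5673924 ≡ 1637
1261^64 ≡ 1637^2 = 2679769 ≡ 658
1261^128 ≡ 658^2 = 432964 ≡ 1466
1261^256 ≡ 1466^2 = 2149156 ≡ 2590
1261^512 ≡ 2590^2 = 6708100 ≡ 764
1261^1024 ≡ 764^2 = 583696 ≡ 1993
1152 = 1024 + 128, so 1261^1152 ≡ 1993·1466 ≡ 2299 (mod 2731)
Right side y^r · r^s mod p:
2185^2 = 4774225 ≡ 437
2185^4 ≡ 437^2 = 190969 ≡ 2530
2185^8 ≡ 2530^2 = 6400900 ≡ 2167
2185^16 ≡ 2167^2 = 4695889 ≡ 1300
2185^32 ≡ 1300^2 = 1690000 ≡ 2242
2185^64 ≡ 2242^2 = 5026564 ≡ 1524
2185^128 ≡ 1524^2 = 2322576 ≡ 1226
2185^256 ≡ 1226^2 = 1503076 ≡ 1026
2185^512 ≡ 1026^2 = 1052676 ≡ 1241
2185^1024 ≡ 1241^2 = 1540081 ≡ 2528
1461 = 1024 + 256 + 128 + 32 + 16 + 4 + 1, so 2185^1461 ≡ 2528·1026·1226·2242·1300·2530·2185 ≡ 327 (mod 2731)
1461^2 = 2134521 ≡ 1610
1461^4 ≡ 1610^2 = 2592100 ≡ 381
1461^8 ≡ 381^2 = 145161 ≡ 418
1461^16 ≡ 418^2 = 174724 ≡ 2671
1461^32 ≡ 2671^2 = 7134241 ≡ 869
1461^64 ≡ 869^2 = 755161 ≡ 1405
1461^128 ≡ 1405^2 = 1974025 ≡ 2243
180 = 128 + 32 + 16 + 4, so 1461^180 ≡ 2243·869·2671·381 ≡ 600 (mod 2731)
327·600 = 196200 ≡ 2299 (mod 2731)
2299 ≡ 2299 (mod 2731), so the signature is genuine.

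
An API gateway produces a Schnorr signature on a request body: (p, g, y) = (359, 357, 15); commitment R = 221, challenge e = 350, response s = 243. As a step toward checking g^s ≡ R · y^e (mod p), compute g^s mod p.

56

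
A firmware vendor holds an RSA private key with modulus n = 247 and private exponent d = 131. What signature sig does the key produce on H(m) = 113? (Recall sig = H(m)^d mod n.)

Squares mod 247: (H(m))^1≡113, (H(m))^2≡172, (H(m))^4≡191, (H(m))^8≡172, (H(m))^16≡191, (H(m))^32≡172, (H(m))^64≡191, (H(m))^128≡172
131 = 128 + 2 + 1, so (H(m))^131 ≡ 172·172·113 ≡ 94 (mod 247)

94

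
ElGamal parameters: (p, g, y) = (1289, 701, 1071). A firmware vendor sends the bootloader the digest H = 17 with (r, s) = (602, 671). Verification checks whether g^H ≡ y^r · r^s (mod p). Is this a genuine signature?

genuine

Left side g^H mod p:
701^2 = 491401 ≡ 292
701^4 ≡ 292^2 = 85264 ≡ 190
701^8 ≡ 190^2 = 36100 ≡ 8
701^16 ≡ 8^2 = 64
17 = 16 + 1, so 701^17 ≡ 64·701 ≡ 1038 (mod 1289)
Right side y^r · r^s mod p:
1071^2 = 1147041 ≡ 1120
1071^4 ≡ 1120^2 = 1254400 ≡ 203
1071^8 ≡ 203^2 = 41209 ≡ 1250
1071^16 ≡ 1250^2 = 1562500 ≡ 232
1071^32 ≡ 232^2 = 53824 ≡ 975
1071^64 ≡ 975^2 = 950625 ≡ 632
1071^128 ≡ 632^2 = 399424 ≡ 1123
1071^256 ≡ 1123^2 = 1261129 ≡ 487
1071^512 ≡ 487^2 = 237169 ≡ 1282
602 = 512 + 64 + 16 + 8 + 2, so 1071^602 ≡ 1282·632·232·1250·1120 ≡ 389 (mod 1289)
602^2 = 362404 ≡ 195
602^4 ≡ 195^2 = 38025 ≡ 644
602^8 ≡ 644^2 = 414736 ≡ 967
602^16 ≡ 967^2 = 935089 ≡ 564
602^32 ≡ 564^2 = 318096 ≡ 1002
602^64 ≡ 1002^2 = 1004004 ≡ 1162
602^128 ≡ 1162^2 = 1350244 ≡ 661
602^256 ≡ 661^2 = 436921 ≡ 1239
602^512 ≡ 1239^2 = 1535121 ≡ 1211
671 = 512 + 128 + 16 + 8 + 4 + 2 + 1, so 602^671 ≡ 1211·661·564·967·644·195·602 ≡ 59 (mod 1289)
389·59 = 22951 ≡ 1038 (mod 1289)
1038 ≡ 1038 (mod 1289), so the signature is genuine.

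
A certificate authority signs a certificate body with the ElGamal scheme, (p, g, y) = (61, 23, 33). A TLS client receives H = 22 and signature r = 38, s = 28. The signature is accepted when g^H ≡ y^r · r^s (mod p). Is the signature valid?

valid

Left side g^H mod p:
23^2 = 529 ≡ 41
23^4 ≡ 41^2 = 1681 ≡ 34
23^8 ≡ 34^2 = 1156 ≡ 58
23^16 ≡ 58^2 = 3364 ≡ 9
22 = 16 + 4 + 2, so 23^22 ≡ 9·34·41 ≡ 41 (mod 61)
Right side y^r · r^s mod p:
33^2 = 1089 ≡ 52
33^4 ≡ 52^2 = 2704 ≡ 20
33^8 ≡ 20^2 = 400 ≡ 34
33^16 ≡ 34^2 = 1156 ≡ 58
33^32 ≡ 58^2 = 3364 ≡ 9
38 = 32 + 4 + 2, so 33^38 ≡ 9·20·52 ≡ 27 (mod 61)
38^2 = 1444 ≡ 41
38^4 ≡ 41^2 = 1681 ≡ 34
38^8 ≡ 34^2 = 1156 ≡ 58
38^16 ≡ 58^2 = 3364 ≡ 9
28 = 16 + 8 + 4, so 38^28 ≡ 9·58·34 ≡ 58 (mod 61)
27·58 = 1566 ≡ 41 (mod 61)
41 ≡ 41 (mod 61), so the signature is genuine.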